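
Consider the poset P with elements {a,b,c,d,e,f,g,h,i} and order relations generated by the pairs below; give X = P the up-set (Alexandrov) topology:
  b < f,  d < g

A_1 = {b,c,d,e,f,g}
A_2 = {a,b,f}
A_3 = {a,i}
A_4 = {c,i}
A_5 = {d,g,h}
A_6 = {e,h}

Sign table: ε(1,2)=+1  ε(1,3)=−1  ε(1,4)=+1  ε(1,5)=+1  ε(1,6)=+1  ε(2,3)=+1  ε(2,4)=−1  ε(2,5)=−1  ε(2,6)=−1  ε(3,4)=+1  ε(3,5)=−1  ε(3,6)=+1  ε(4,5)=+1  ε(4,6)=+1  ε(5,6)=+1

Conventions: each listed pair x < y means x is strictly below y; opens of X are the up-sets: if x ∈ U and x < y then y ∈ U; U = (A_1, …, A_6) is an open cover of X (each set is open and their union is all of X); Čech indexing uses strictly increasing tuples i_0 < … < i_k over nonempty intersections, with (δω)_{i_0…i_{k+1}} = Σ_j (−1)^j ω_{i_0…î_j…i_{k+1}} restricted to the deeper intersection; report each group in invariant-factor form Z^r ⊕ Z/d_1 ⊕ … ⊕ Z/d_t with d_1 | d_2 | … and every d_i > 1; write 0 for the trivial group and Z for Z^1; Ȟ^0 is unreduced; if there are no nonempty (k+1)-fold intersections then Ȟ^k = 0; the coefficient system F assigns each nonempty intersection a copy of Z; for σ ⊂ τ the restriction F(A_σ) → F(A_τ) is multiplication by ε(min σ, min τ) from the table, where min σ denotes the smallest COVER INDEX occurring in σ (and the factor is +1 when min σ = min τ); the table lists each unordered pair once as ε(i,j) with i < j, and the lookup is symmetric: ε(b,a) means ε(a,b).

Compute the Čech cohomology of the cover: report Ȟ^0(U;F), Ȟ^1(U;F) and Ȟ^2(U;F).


nerve simplices:
  A12={b,f} A14={c} A15={d,g} A16={e} A23={a} A34={i} A56={h}
C dims 6,7; δ0: rk 5, SNF 1^5
degree 0: 6−5−0 = 1 → Ȟ^0 ≅ Z
degree 1: 7−0−5 = 2 → Ȟ^1 ≅ Z^2
degree 2: 0−0−0 = 0 → Ȟ^2 ≅ 0

Ȟ^0(U;F) ≅ Z; Ȟ^1(U;F) ≅ Z^2; Ȟ^2(U;F) ≅ 0


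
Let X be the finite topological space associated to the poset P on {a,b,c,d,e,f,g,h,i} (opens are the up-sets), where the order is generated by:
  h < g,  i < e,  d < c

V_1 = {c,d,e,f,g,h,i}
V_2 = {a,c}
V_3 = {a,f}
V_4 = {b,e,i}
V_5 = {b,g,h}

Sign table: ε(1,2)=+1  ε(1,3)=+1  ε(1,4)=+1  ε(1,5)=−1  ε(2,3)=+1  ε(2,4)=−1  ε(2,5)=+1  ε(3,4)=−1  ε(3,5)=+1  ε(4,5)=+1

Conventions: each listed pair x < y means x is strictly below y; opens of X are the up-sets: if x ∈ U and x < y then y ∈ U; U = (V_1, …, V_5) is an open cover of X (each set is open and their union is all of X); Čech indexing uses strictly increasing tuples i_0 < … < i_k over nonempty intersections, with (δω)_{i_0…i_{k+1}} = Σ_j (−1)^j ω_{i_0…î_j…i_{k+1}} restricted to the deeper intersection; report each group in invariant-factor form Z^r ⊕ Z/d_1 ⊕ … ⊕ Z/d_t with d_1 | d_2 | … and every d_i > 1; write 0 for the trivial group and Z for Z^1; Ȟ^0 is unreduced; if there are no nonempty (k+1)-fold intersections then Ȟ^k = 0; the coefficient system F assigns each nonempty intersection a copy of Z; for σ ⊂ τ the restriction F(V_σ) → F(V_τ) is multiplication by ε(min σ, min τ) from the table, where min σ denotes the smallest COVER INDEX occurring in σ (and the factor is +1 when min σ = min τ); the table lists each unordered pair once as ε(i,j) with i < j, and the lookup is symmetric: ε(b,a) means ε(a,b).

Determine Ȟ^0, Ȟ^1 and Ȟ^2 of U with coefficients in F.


Ȟ^0(U;F) ≅ 0,  Ȟ^1(U;F) ≅ Z ⊕ Z/2,  Ȟ^2(U;F) ≅ 0

nerve simplices:
  V12={c} V13={f} V14={e,i} V15={g,h} V23={a} V45={b}
C dims 5,6; δ0: rk 5, SNF 1^4·2
degree 0: 5−5−0 = 0 → Ȟ^0 ≅ 0
degree 1: 6−0−5 = 1 plus torsion [2] → Ȟ^1 ≅ Z ⊕ Z/2
degree 2: 0−0−0 = 0 → Ȟ^2 ≅ 0


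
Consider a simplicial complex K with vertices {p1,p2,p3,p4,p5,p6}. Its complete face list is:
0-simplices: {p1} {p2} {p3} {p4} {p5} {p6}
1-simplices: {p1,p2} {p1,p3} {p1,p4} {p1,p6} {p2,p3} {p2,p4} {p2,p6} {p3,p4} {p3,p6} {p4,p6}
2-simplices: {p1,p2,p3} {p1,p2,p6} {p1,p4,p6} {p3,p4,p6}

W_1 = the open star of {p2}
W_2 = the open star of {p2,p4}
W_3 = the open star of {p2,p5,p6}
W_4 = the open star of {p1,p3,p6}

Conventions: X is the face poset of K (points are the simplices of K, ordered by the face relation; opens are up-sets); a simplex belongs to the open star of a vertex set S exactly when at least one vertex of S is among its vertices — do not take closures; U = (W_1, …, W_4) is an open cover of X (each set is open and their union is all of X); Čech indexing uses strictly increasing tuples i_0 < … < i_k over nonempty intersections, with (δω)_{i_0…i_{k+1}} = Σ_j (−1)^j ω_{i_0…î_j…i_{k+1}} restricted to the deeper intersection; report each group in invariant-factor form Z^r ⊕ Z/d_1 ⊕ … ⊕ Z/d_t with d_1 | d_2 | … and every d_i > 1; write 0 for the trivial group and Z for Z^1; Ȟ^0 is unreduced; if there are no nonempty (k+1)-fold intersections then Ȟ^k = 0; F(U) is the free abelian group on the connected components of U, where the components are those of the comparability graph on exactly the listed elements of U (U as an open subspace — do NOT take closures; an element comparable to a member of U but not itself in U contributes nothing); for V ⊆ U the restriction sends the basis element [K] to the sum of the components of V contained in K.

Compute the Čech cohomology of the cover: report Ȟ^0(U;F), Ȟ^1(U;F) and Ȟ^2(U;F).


Ȟ^0(U;F) ≅ Z^2,  Ȟ^1(U;F) ≅ Z,  Ȟ^2(U;F) ≅ 0

nonempty overlaps:
  W1={{p2},{p1,p2},{p2,p3},{p2,p4},{p2,p6},{p1,p2,p3},{p1,p2,p6}} W2={{p2},{p4},{p1,p2},{p1,p4},{p2,p3},{p2,p4},{p2,p6},{p3,p4},{p4,p6},{p1,p2,p3},{p1,p2,p6},{p1,p4,p6},{p3,p4,p6}} W3={{p2},{p5},{p6},{p1,p2},{p1,p6},{p2,p3},{p2,p4},{p2,p6},{p3,p6},{p4,p6},{p1,p2,p3},{p1,p2,p6},{p1,p4,p6},{p3,p4,p6}} W4={{p1},{p3},{p6},{p1,p2},{p1,p3},{p1,p4},{p1,p6},{p2,p3},{p2,p6},{p3,p4},{p3,p6},{p4,p6},{p1,p2,p3},{p1,p2,p6},{p1,p4,p6},{p3,p4,p6}}
  W12={{p2},{p1,p2},{p2,p3},{p2,p4},{p2,p6},{p1,p2,p3},{p1,p2,p6}} W13={{p2},{p1,p2},{p2,p3},{p2,p4},{p2,p6},{p1,p2,p3},{p1,p2,p6}} W14={{p1,p2},{p2,p3},{p2,p6},{p1,p2,p3},{p1,p2,p6}} W23={{p2},{p1,p2},{p2,p3},{p2,p4},{p2,p6},{p4,p6},{p1,p2,p3},{p1,p2,p6},{p1,p4,p6},{p3,p4,p6}} W24={{p1,p2},{p1,p4},{p2,p3},{p2,p6},{p3,p4},{p4,p6},{p1,p2,p3},{p1,p2,p6},{p1,p4,p6},{p3,p4,p6}} W34={{p6},{p1,p2},{p1,p6},{p2,p3},{p2,p6},{p3,p6},{p4,p6},{p1,p2,p3},{p1,p2,p6},{p1,p4,p6},{p3,p4,p6}}
  W123={{p2},{p1,p2},{p2,p3},{p2,p4},{p2,p6},{p1,p2,p3},{p1,p2,p6}} W124={{p1,p2},{p2,p3},{p2,p6},{p1,p2,p3},{p1,p2,p6}} W134={{p1,p2},{p2,p3},{p2,p6},{p1,p2,p3},{p1,p2,p6}} W234={{p1,p2},{p2,p3},{p2,p6},{p4,p6},{p1,p2,p3},{p1,p2,p6},{p1,p4,p6},{p3,p4,p6}}
  W1234={{p1,p2},{p2,p3},{p2,p6},{p1,p2,p3},{p1,p2,p6}}
components per intersection:
  W1: {{p2},{p1,p2},{p2,p3},{p2,p4},{p2,p6},{p1,p2,p3},{p1,p2,p6}}
  W2: {{p2},{p4},{p1,p2},{p1,p4},{p2,p3},{p2,p4},{p2,p6},{p3,p4},{p4,p6},{p1,p2,p3},{p1,p2,p6},{p1,p4,p6},{p3,p4,p6}}
  W3: {{p2},{p6},{p1,p2},{p1,p6},{p2,p3},{p2,p4},{p2,p6},{p3,p6},{p4,p6},{p1,p2,p3},{p1,p2,p6},{p1,p4,p6},{p3,p4,p6}} {{p5}}
  W4: {{p1},{p3},{p6},{p1,p2},{p1,p3},{p1,p4},{p1,p6},{p2,p3},{p2,p6},{p3,p4},{p3,p6},{p4,p6},{p1,p2,p3},{p1,p2,p6},{p1,p4,p6},{p3,p4,p6}}
  W12: {{p2},{p1,p2},{p2,p3},{p2,p4},{p2,p6},{p1,p2,p3},{p1,p2,p6}}
  W13: {{p2},{p1,p2},{p2,p3},{p2,p4},{p2,p6},{p1,p2,p3},{p1,p2,p6}}
  W14: {{p1,p2},{p2,p3},{p2,p6},{p1,p2,p3},{p1,p2,p6}}
  W23: {{p2},{p1,p2},{p2,p3},{p2,p4},{p2,p6},{p1,p2,p3},{p1,p2,p6}} {{p4,p6},{p1,p4,p6},{p3,p4,p6}}
  W24: {{p1,p2},{p2,p3},{p2,p6},{p1,p2,p3},{p1,p2,p6}} {{p1,p4},{p3,p4},{p4,p6},{p1,p4,p6},{p3,p4,p6}}
  W34: {{p6},{p1,p2},{p1,p6},{p2,p3},{p2,p6},{p3,p6},{p4,p6},{p1,p2,p3},{p1,p2,p6},{p1,p4,p6},{p3,p4,p6}}
  W123: {{p2},{p1,p2},{p2,p3},{p2,p4},{p2,p6},{p1,p2,p3},{p1,p2,p6}}
  W124: {{p1,p2},{p2,p3},{p2,p6},{p1,p2,p3},{p1,p2,p6}}
  W134: {{p1,p2},{p2,p3},{p2,p6},{p1,p2,p3},{p1,p2,p6}}
  W234: {{p1,p2},{p2,p3},{p2,p6},{p1,p2,p3},{p1,p2,p6}} {{p4,p6},{p1,p4,p6},{p3,p4,p6}}
  W1234: {{p1,p2},{p2,p3},{p2,p6},{p1,p2,p3},{p1,p2,p6}}
C dims 5,8,5,1; δ0: rk 3, SNF 1^3; δ1: rk 4, SNF 1^4; δ2: rk 1, SNF 1^1
degree 0: 5−3−0 = 2 → Ȟ^0 ≅ Z^2
degree 1: 8−4−3 = 1 → Ȟ^1 ≅ Z
degree 2: 5−1−4 = 0 → Ȟ^2 ≅ 0


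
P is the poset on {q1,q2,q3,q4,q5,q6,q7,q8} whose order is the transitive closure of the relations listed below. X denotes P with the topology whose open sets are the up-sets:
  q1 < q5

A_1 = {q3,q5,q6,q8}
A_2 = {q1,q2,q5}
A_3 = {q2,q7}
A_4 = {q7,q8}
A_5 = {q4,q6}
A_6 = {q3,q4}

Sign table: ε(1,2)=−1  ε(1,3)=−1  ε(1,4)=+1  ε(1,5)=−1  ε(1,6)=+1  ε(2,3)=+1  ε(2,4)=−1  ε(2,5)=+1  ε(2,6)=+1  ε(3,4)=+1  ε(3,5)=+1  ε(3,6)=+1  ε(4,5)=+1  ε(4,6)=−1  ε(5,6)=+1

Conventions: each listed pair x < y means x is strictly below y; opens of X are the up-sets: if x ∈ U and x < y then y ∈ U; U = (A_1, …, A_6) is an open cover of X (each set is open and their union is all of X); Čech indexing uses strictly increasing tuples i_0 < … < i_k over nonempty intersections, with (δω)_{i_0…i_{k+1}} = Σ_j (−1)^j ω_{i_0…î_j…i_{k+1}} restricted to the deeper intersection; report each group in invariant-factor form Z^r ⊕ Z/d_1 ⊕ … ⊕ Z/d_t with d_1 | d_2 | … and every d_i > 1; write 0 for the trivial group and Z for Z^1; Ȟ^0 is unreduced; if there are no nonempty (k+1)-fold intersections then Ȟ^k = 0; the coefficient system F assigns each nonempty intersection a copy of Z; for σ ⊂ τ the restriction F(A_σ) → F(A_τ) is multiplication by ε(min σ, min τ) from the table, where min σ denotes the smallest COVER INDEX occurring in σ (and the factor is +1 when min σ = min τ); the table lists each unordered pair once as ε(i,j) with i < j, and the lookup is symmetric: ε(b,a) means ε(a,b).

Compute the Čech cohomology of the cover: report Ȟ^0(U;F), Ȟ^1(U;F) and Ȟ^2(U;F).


Ȟ^0 ≅ 0,  Ȟ^1 ≅ Z ⊕ Z/2,  Ȟ^2 ≅ 0

cover nerve:
  A12={q5} A14={q8} A15={q6} A16={q3} A23={q2} A34={q7} A56={q4}
C dims 6,7; δ0: rk 6, SNF 1^5·2
Ȟ^0: (6−6)−0=0 ⇒ 0
Ȟ^1: (7−0)−6=1 plus torsion [2] ⇒ Z ⊕ Z/2
Ȟ^2: (0−0)−0=0 ⇒ 0


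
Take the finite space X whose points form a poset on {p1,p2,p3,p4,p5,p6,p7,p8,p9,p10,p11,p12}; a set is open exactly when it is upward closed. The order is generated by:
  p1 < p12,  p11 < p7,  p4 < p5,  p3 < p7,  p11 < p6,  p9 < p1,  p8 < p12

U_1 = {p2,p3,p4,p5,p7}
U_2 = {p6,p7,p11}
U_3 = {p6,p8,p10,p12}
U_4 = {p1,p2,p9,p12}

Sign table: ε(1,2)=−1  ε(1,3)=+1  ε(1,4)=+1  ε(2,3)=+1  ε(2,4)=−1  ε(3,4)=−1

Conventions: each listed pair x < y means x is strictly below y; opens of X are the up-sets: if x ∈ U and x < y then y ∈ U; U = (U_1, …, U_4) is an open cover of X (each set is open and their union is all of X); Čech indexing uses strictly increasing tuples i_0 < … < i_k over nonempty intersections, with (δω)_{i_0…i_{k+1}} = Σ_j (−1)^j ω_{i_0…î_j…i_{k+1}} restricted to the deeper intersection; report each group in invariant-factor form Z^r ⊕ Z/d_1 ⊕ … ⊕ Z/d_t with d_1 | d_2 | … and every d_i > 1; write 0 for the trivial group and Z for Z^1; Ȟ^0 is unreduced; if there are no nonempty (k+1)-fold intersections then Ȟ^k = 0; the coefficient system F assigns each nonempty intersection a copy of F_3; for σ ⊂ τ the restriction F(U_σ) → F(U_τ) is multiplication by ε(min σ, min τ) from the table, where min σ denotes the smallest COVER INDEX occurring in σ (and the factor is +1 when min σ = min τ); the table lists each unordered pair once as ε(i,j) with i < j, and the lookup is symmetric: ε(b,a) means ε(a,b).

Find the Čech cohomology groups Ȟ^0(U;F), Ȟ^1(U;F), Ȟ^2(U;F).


Ȟ^0(U;F) ≅ Z/3, Ȟ^1(U;F) ≅ Z/3, Ȟ^2(U;F) ≅ 0

intersection data:
  U12={p7} U14={p2} U23={p6} U34={p12}
C dims 4,4; δ0: rk_F3 3
Ȟ^0 = (4 − 3) − 0 = 1, so Ȟ^0 ≅ Z/3
Ȟ^1 = (4 − 0) − 3 = 1, so Ȟ^1 ≅ Z/3
Ȟ^2 = (0 − 0) − 0 = 0, so Ȟ^2 ≅ 0


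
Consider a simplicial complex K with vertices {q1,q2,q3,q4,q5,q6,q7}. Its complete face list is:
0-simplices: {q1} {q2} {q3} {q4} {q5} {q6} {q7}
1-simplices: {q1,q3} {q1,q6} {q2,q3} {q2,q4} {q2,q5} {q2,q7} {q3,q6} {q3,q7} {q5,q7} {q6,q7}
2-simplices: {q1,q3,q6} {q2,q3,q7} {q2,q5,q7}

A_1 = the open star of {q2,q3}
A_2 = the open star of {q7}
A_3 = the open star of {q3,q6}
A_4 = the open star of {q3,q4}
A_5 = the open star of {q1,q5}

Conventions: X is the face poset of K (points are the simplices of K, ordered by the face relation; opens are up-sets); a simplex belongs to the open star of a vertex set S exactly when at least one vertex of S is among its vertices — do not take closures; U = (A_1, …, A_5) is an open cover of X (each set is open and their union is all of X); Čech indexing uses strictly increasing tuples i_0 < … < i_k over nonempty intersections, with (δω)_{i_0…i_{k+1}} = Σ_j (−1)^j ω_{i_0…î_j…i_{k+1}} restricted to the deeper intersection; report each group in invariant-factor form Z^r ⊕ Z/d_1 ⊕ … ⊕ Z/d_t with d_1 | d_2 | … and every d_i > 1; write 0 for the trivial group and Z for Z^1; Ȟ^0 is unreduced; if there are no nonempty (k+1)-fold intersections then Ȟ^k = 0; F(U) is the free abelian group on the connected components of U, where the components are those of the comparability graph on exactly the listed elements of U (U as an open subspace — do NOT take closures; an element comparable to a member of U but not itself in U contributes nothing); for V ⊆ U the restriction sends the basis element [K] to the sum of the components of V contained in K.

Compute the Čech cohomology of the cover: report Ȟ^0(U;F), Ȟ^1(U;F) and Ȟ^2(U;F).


nonempty intersections:
  A1={{q2},{q3},{q1,q3},{q2,q3},{q2,q4},{q2,q5},{q2,q7},{q3,q6},{q3,q7},{q1,q3,q6},{q2,q3,q7},{q2,q5,q7}} A2={{q7},{q2,q7},{q3,q7},{q5,q7},{q6,q7},{q2,q3,q7},{q2,q5,q7}} A3={{q3},{q6},{q1,q3},{q1,q6},{q2,q3},{q3,q6},{q3,q7},{q6,q7},{q1,q3,q6},{q2,q3,q7}} A4={{q3},{q4},{q1,q3},{q2,q3},{q2,q4},{q3,q6},{q3,q7},{q1,q3,q6},{q2,q3,q7}} A5={{q1},{q5},{q1,q3},{q1,q6},{q2,q5},{q5,q7},{q1,q3,q6},{q2,q5,q7}}
  A12={{q2,q7},{q3,q7},{q2,q3,q7},{q2,q5,q7}} A13={{q3},{q1,q3},{q2,q3},{q3,q6},{q3,q7},{q1,q3,q6},{q2,q3,q7}} A14={{q3},{q1,q3},{q2,q3},{q2,q4},{q3,q6},{q3,q7},{q1,q3,q6},{q2,q3,q7}} A15={{q1,q3},{q2,q5},{q1,q3,q6},{q2,q5,q7}} A23={{q3,q7},{q6,q7},{q2,q3,q7}} A24={{q3,q7},{q2,q3,q7}} A25={{q5,q7},{q2,q5,q7}} A34={{q3},{q1,q3},{q2,q3},{q3,q6},{q3,q7},{q1,q3,q6},{q2,q3,q7}} A35={{q1,q3},{q1,q6},{q1,q3,q6}} A45={{q1,q3},{q1,q3,q6}}
  A123={{q3,q7},{q2,q3,q7}} A124={{q3,q7},{q2,q3,q7}} A125={{q2,q5,q7}} A134={{q3},{q1,q3},{q2,q3},{q3,q6},{q3,q7},{q1,q3,q6},{q2,q3,q7}} A135={{q1,q3},{q1,q3,q6}} A145={{q1,q3},{q1,q3,q6}} A234={{q3,q7},{q2,q3,q7}} A345={{q1,q3},{q1,q3,q6}}
  A1234={{q3,q7},{q2,q3,q7}} A1345={{q1,q3},{q1,q3,q6}}
components per intersection:
  A1: {{q2},{q3},{q1,q3},{q2,q3},{q2,q4},{q2,q5},{q2,q7},{q3,q6},{q3,q7},{q1,q3,q6},{q2,q3,q7},{q2,q5,q7}}
  A2: {{q7},{q2,q7},{q3,q7},{q5,q7},{q6,q7},{q2,q3,q7},{q2,q5,q7}}
  A3: {{q3},{q6},{q1,q3},{q1,q6},{q2,q3},{q3,q6},{q3,q7},{q6,q7},{q1,q3,q6},{q2,q3,q7}}
  A4: {{q3},{q1,q3},{q2,q3},{q3,q6},{q3,q7},{q1,q3,q6},{q2,q3,q7}} {{q4},{q2,q4}}
  A5: {{q1},{q1,q3},{q1,q6},{q1,q3,q6}} {{q5},{q2,q5},{q5,q7},{q2,q5,q7}}
  A12: {{q2,q7},{q3,q7},{q2,q3,q7},{q2,q5,q7}}
  A13: {{q3},{q1,q3},{q2,q3},{q3,q6},{q3,q7},{q1,q3,q6},{q2,q3,q7}}
  A14: {{q3},{q1,q3},{q2,q3},{q3,q6},{q3,q7},{q1,q3,q6},{q2,q3,q7}} {{q2,q4}}
  A15: {{q1,q3},{q1,q3,q6}} {{q2,q5},{q2,q5,q7}}
  A23: {{q3,q7},{q2,q3,q7}} {{q6,q7}}
  A24: {{q3,q7},{q2,q3,q7}}
  A25: {{q5,q7},{q2,q5,q7}}
  A34: {{q3},{q1,q3},{q2,q3},{q3,q6},{q3,q7},{q1,q3,q6},{q2,q3,q7}}
  A35: {{q1,q3},{q1,q6},{q1,q3,q6}}
  A45: {{q1,q3},{q1,q3,q6}}
  A123: {{q3,q7},{q2,q3,q7}}
  A124: {{q3,q7},{q2,q3,q7}}
  A125: {{q2,q5,q7}}
  A134: {{q3},{q1,q3},{q2,q3},{q3,q6},{q3,q7},{q1,q3,q6},{q2,q3,q7}}
  A135: {{q1,q3},{q1,q3,q6}}
  A145: {{q1,q3},{q1,q3,q6}}
  A234: {{q3,q7},{q2,q3,q7}}
  A345: {{q1,q3},{q1,q3,q6}}
  A1234: {{q3,q7},{q2,q3,q7}}
  A1345: {{q1,q3},{q1,q3,q6}}
C dims 7,13,8,2; δ0: rk 6, SNF 1^6; δ1: rk 6, SNF 1^6; δ2: rk 2, SNF 1^2
Ȟ^0: (7−6)−0=1 ⇒ Z
Ȟ^1: (13−6)−6=1 ⇒ Z
Ȟ^2: (8−2)−6=0 ⇒ 0

Ȟ^0 ≅ Z; Ȟ^1 ≅ Z; Ȟ^2 ≅ 0


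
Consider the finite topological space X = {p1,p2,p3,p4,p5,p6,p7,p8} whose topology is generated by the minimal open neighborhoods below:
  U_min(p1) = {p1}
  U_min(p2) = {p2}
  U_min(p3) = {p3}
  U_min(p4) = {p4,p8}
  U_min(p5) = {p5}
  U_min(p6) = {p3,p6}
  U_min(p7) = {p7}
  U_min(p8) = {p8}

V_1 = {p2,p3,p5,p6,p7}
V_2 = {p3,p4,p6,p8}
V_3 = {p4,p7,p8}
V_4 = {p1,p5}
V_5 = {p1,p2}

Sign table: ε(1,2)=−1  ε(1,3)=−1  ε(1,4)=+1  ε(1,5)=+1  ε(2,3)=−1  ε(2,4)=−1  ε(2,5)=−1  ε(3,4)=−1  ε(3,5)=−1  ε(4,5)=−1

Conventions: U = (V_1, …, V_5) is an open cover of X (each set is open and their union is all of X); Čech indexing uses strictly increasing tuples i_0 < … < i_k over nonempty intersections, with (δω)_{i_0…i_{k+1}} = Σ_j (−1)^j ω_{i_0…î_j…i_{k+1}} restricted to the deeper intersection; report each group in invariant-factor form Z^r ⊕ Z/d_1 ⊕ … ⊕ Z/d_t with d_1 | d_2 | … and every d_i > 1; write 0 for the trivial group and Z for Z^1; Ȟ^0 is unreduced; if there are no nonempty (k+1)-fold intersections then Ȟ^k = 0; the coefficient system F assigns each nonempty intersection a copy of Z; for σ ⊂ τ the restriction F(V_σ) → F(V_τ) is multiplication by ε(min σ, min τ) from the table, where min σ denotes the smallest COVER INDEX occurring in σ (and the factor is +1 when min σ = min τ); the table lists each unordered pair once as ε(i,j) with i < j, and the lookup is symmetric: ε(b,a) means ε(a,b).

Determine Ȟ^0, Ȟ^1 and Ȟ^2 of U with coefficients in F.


Ȟ^0 = 0,  Ȟ^1 = Z ⊕ Z/2,  Ȟ^2 = 0

nerve simplices:
  V12={p3,p6} V13={p7} V14={p5} V15={p2} V23={p4,p8} V45={p1}
C dims 5,6; δ0: rk 5, SNF 1^4·2
degree 0: 5−5−0 = 0 → Ȟ^0 ≅ 0
degree 1: 6−0−5 = 1 plus torsion [2] → Ȟ^1 ≅ Z ⊕ Z/2
degree 2: 0−0−0 = 0 → Ȟ^2 ≅ 0


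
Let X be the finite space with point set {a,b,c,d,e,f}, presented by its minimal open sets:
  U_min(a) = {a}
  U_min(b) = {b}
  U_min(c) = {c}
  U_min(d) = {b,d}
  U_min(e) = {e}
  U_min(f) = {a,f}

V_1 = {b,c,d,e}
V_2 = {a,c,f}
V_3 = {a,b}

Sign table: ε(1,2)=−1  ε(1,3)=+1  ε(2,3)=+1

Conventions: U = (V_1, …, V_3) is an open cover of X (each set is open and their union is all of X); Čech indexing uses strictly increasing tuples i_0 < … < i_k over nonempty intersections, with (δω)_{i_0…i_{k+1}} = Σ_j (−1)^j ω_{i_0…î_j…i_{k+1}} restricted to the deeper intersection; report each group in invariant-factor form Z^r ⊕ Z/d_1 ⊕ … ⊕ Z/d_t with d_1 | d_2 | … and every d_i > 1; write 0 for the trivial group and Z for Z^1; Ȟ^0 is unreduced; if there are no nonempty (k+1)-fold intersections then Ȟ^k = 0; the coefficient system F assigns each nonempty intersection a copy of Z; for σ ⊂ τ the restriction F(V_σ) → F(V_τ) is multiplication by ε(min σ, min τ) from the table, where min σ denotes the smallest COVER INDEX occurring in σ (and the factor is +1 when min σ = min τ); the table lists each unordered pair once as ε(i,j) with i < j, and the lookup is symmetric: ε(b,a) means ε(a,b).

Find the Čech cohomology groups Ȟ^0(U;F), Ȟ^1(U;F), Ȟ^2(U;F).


nerve simplices:
  V12={c} V13={b} V23={a}
C dims 3,3; δ0: rk 3, SNF 1^2·2
degree 0: 3−3−0 = 0 → Ȟ^0 ≅ 0
degree 1: 3−0−3 = 0 plus torsion [2] → Ȟ^1 ≅ Z/2
degree 2: 0−0−0 = 0 → Ȟ^2 ≅ 0

Ȟ^0 = 0; Ȟ^1 = Z/2; Ȟ^2 = 0


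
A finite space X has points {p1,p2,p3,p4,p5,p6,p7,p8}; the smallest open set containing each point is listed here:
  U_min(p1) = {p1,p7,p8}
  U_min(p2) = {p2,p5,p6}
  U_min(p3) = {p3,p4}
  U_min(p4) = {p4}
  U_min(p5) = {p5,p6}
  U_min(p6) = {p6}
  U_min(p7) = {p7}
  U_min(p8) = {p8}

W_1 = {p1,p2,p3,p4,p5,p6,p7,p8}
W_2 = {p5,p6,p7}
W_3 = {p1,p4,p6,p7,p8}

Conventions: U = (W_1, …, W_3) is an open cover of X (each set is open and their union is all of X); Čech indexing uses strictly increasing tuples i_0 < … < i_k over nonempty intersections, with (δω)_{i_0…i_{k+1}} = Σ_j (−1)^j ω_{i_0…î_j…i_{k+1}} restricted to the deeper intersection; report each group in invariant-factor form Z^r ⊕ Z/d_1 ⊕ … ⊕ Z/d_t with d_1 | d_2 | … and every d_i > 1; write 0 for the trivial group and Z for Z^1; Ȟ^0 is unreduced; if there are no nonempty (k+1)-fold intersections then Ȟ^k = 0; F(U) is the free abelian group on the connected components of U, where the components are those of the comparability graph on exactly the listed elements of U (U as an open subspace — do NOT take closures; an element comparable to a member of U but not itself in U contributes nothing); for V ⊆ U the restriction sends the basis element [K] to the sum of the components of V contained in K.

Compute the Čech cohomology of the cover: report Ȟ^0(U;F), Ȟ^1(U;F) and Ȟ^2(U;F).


nonempty intersections:
  W12={p5,p6,p7} W13={p1,p4,p6,p7,p8} W23={p6,p7}
  W123={p6,p7}
components per intersection:
  W1: {p1,p7,p8} {p2,p5,p6} {p3,p4}
  W2: {p5,p6} {p7}
  W3: {p1,p7,p8} {p4} {p6}
  W12: {p5,p6} {p7}
  W13: {p1,p7,p8} {p4} {p6}
  W23: {p6} {p7}
  W123: {p6} {p7}
C dims 8,7,2; δ0: rk 5, SNF 1^5; δ1: rk 2, SNF 1^2
Ȟ^0: (8−5)−0=3 ⇒ Z^3
Ȟ^1: (7−2)−5=0 ⇒ 0
Ȟ^2: (2−0)−2=0 ⇒ 0

Ȟ^0 = Z^3, Ȟ^1 = 0, Ȟ^2 = 0


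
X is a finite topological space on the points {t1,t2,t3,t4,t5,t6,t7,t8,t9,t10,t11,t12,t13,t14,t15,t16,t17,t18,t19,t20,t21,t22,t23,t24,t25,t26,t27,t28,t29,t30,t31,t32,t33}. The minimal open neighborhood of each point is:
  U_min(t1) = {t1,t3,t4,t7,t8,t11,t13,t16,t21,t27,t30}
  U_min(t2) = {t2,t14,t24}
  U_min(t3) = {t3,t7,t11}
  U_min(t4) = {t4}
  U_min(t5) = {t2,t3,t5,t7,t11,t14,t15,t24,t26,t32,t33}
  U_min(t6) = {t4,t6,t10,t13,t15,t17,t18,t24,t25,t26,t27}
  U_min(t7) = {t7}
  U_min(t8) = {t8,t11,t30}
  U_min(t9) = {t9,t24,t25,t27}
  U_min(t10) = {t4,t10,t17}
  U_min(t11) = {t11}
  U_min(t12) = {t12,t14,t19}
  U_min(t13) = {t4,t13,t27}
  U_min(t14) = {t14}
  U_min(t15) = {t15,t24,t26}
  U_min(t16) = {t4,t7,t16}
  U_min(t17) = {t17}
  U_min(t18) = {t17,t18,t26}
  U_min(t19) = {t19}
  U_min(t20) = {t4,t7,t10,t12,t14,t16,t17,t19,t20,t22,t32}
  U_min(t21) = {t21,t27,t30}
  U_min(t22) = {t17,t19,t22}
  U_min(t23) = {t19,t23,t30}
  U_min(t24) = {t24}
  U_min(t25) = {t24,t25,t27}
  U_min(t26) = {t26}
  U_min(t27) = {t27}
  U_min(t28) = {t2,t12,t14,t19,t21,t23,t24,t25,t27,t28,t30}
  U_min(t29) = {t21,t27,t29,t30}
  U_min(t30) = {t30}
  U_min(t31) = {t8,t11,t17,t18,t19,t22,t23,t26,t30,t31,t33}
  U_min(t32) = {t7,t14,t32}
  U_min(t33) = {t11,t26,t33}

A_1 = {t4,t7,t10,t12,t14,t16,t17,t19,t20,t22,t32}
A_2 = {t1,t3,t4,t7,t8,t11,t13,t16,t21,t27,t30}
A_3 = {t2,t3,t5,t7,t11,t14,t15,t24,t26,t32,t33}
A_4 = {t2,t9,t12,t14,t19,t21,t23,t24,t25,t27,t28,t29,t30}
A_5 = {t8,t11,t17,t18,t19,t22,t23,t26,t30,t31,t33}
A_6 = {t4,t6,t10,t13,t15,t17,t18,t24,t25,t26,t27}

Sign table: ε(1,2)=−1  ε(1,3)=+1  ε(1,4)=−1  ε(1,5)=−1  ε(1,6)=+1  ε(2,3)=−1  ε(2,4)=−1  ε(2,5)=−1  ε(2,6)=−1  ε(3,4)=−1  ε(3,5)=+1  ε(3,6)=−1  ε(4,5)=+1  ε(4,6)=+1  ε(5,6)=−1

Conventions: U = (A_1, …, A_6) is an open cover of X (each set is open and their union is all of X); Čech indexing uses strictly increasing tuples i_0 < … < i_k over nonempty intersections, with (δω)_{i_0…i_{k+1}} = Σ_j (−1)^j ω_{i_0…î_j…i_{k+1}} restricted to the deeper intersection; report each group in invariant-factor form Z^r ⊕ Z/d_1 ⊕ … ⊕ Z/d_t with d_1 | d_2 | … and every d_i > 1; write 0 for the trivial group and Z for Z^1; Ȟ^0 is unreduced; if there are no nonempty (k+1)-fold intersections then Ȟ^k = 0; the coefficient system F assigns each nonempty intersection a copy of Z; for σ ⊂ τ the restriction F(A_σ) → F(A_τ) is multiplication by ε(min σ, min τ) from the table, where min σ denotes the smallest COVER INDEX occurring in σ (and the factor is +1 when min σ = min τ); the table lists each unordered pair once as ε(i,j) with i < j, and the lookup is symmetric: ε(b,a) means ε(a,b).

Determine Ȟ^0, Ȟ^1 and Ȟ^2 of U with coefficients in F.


nerve simplices:
  A12={t4,t7,t16} A13={t7,t14,t32} A14={t12,t14,t19} A15={t17,t19,t22} A16={t4,t10,t17} A23={t3,t7,t11} A24={t21,t27,t30} A25={t8,t11,t30} A26={t4,t13,t27} A34={t2,t14,t24} A35={t11,t26,t33} A36={t15,t24,t26} A45={t19,t23,t30} A46={t24,t25,t27} A56={t17,t18,t26}
  A123={t7} A126={t4} A134={t14} A145={t19} A156={t17} A235={t11} A245={t30} A246={t27} A346={t24} A356={t26}
C dims 6,15,10; δ0: rk 6, SNF 1^5·2; δ1: rk 9, SNF 1^9
degree 0: 6−6−0 = 0 → Ȟ^0 ≅ 0
degree 1: 15−9−6 = 0 plus torsion [2] → Ȟ^1 ≅ Z/2
degree 2: 10−0−9 = 1 → Ȟ^2 ≅ Z

Ȟ^0 = 0, Ȟ^1 = Z/2, Ȟ^2 = Z


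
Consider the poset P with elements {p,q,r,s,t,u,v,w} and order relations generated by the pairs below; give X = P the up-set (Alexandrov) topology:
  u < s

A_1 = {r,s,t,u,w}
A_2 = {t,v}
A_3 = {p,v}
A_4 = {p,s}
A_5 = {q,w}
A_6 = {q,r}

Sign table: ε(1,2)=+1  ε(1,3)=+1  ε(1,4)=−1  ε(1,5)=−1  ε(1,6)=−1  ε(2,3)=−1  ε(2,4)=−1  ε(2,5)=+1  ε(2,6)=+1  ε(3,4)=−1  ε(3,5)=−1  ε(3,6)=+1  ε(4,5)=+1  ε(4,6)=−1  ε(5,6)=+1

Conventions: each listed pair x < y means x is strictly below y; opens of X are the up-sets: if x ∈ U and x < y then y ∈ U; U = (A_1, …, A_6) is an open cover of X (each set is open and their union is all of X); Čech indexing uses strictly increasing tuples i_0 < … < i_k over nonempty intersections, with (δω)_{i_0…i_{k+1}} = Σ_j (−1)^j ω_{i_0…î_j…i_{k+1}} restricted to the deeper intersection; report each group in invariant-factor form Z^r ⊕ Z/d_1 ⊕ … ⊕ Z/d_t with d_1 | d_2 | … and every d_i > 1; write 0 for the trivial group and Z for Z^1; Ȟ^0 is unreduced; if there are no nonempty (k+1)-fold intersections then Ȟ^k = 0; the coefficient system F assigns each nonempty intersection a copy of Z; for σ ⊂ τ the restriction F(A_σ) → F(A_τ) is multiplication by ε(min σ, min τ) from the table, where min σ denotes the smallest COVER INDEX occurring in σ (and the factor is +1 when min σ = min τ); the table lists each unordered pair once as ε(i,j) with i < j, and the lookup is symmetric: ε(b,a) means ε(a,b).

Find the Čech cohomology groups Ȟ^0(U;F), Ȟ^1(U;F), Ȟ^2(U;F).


nerve simplices:
  A12={t} A14={s} A15={w} A16={r} A23={v} A34={p} A56={q}
C dims 6,7; δ0: rk 6, SNF 1^5·2
degree 0: 6−6−0 = 0 → Ȟ^0 ≅ 0
degree 1: 7−0−6 = 1 plus torsion [2] → Ȟ^1 ≅ Z ⊕ Z/2
degree 2: 0−0−0 = 0 → Ȟ^2 ≅ 0

Ȟ^0 ≅ 0, Ȟ^1 ≅ Z ⊕ Z/2 and Ȟ^2 ≅ 0


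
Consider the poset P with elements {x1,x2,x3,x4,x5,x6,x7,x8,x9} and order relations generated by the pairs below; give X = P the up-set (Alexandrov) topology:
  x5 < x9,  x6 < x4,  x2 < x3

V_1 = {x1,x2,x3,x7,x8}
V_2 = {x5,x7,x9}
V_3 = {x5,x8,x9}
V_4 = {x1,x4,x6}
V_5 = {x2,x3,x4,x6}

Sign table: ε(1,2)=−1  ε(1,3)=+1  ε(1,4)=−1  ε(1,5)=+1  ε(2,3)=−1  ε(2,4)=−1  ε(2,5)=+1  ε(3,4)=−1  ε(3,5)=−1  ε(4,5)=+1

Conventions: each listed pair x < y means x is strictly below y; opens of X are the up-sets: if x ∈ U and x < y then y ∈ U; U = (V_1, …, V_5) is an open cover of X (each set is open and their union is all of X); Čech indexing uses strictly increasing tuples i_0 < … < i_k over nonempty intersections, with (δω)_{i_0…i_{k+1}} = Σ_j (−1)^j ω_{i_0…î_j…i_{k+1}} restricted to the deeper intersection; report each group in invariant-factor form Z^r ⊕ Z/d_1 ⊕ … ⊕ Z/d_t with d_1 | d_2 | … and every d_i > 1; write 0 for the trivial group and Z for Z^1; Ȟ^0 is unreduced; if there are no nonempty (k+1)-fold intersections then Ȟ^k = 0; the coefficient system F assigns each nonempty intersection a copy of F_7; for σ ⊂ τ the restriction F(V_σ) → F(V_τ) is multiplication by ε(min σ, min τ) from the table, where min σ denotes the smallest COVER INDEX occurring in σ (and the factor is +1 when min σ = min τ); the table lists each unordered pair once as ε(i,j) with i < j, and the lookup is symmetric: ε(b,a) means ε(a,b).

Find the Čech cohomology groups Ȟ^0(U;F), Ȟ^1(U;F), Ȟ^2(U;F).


Ȟ^0 = 0,  Ȟ^1 = Z/7,  Ȟ^2 = 0

nonempty intersections:
  V12={x7} V13={x8} V14={x1} V15={x2,x3} V23={x5,x9} V45={x4,x6}
C dims 5,6; δ0: rk_F7 5
Ȟ^0: (5−5)−0=0 ⇒ 0
Ȟ^1: (6−0)−5=1 ⇒ Z/7
Ȟ^2: (0−0)−0=0 ⇒ 0


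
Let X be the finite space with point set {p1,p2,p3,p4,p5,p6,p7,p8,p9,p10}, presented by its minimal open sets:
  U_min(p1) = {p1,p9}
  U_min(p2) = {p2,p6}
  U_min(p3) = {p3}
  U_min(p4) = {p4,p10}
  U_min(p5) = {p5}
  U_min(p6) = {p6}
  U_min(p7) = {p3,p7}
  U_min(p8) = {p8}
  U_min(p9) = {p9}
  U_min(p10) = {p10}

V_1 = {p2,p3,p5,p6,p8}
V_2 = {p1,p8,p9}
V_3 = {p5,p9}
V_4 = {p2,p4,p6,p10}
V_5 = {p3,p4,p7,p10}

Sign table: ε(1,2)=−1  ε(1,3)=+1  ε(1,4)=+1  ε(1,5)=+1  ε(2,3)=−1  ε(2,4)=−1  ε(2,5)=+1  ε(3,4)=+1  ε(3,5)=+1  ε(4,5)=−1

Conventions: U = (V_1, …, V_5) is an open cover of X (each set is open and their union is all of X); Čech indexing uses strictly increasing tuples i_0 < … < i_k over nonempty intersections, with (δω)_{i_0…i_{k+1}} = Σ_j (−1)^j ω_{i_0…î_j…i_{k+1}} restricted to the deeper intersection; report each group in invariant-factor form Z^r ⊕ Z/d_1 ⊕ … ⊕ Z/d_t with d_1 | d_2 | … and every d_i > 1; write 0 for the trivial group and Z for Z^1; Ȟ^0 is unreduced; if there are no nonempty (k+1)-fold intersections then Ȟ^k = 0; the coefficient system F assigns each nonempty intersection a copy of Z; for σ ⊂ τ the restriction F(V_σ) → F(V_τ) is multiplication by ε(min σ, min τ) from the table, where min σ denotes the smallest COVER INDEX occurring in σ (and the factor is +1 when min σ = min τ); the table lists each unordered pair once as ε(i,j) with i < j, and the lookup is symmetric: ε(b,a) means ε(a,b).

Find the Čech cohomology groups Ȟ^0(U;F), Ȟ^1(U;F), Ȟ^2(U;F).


nerve simplices:
  V12={p8} V13={p5} V14={p2,p6} V15={p3} V23={p9} V45={p4,p10}
C dims 5,6; δ0: rk 5, SNF 1^4·2
degree 0: 5−5−0 = 0 → Ȟ^0 ≅ 0
degree 1: 6−0−5 = 1 plus torsion [2] → Ȟ^1 ≅ Z ⊕ Z/2
degree 2: 0−0−0 = 0 → Ȟ^2 ≅ 0

Ȟ^0 = 0; Ȟ^1 = Z ⊕ Z/2; Ȟ^2 = 0


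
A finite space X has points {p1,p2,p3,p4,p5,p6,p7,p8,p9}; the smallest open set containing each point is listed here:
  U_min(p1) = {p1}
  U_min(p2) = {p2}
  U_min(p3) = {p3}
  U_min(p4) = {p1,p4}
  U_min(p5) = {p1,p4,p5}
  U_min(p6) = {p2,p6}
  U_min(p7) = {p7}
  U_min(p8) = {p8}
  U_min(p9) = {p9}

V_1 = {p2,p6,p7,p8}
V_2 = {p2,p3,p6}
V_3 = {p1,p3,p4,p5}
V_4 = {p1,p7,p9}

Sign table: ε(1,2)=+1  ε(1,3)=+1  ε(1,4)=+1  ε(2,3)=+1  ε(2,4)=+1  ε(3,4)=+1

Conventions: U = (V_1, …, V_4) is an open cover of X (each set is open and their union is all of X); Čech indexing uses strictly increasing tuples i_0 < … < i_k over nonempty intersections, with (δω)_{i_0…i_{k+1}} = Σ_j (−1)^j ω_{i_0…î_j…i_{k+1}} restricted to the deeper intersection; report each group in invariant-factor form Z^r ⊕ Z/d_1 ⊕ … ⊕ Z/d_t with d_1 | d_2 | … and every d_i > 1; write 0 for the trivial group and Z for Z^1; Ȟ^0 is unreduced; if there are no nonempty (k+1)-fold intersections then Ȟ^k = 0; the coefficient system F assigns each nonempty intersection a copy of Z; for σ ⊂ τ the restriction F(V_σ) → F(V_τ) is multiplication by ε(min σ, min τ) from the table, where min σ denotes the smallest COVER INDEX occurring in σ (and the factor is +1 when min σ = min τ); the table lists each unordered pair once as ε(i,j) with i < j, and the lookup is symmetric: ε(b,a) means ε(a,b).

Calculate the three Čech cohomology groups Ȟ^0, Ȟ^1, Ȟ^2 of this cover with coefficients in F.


Ȟ^0 ≅ Z; Ȟ^1 ≅ Z; Ȟ^2 ≅ 0

intersection data:
  V12={p2,p6} V14={p7} V23={p3} V34={p1}
C dims 4,4; δ0: rk 3, SNF 1^3
Ȟ^0 = (4 − 3) − 0 = 1, so Ȟ^0 ≅ Z
Ȟ^1 = (4 − 0) − 3 = 1, so Ȟ^1 ≅ Z
Ȟ^2 = (0 − 0) − 0 = 0, so Ȟ^2 ≅ 0


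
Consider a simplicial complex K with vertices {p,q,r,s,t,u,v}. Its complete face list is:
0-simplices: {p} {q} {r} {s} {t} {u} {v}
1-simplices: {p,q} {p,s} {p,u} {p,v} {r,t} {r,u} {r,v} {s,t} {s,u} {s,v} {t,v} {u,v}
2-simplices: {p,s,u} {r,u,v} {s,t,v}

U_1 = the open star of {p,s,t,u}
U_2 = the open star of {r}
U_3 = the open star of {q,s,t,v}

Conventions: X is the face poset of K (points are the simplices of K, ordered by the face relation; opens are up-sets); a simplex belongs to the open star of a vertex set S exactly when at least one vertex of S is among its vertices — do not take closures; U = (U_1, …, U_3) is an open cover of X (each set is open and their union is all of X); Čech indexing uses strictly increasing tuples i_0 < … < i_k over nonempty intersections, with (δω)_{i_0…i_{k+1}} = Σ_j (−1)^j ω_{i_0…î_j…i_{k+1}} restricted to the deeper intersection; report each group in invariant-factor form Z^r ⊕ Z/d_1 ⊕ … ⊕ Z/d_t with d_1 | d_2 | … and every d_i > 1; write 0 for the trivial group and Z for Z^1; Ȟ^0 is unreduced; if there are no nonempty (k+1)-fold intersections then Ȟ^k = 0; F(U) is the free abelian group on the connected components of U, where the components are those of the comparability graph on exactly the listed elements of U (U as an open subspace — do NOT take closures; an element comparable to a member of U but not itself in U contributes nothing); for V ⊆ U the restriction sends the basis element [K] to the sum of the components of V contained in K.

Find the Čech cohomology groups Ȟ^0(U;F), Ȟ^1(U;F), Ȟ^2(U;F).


Ȟ^0 = Z; Ȟ^1 = Z^3; Ȟ^2 = 0

nerve of the cover:
  U1={{p},{s},{t},{u},{p,q},{p,s},{p,u},{p,v},{r,t},{r,u},{s,t},{s,u},{s,v},{t,v},{u,v},{p,s,u},{r,u,v},{s,t,v}} U2={{r},{r,t},{r,u},{r,v},{r,u,v}} U3={{q},{s},{t},{v},{p,q},{p,s},{p,v},{r,t},{r,v},{s,t},{s,u},{s,v},{t,v},{u,v},{p,s,u},{r,u,v},{s,t,v}}
  U12={{r,t},{r,u},{r,u,v}} U13={{s},{t},{p,q},{p,s},{p,v},{r,t},{s,t},{s,u},{s,v},{t,v},{u,v},{p,s,u},{r,u,v},{s,t,v}} U23={{r,t},{r,v},{r,u,v}}
  U123={{r,t},{r,u,v}}
components per intersection:
  U1: {{p},{s},{t},{u},{p,q},{p,s},{p,u},{p,v},{r,t},{r,u},{s,t},{s,u},{s,v},{t,v},{u,v},{p,s,u},{r,u,v},{s,t,v}}
  U2: {{r},{r,t},{r,u},{r,v},{r,u,v}}
  U3: {{q},{p,q}} {{s},{t},{v},{p,s},{p,v},{r,t},{r,v},{s,t},{s,u},{s,v},{t,v},{u,v},{p,s,u},{r,u,v},{s,t,v}}
  U12: {{r,t}} {{r,u},{r,u,v}}
  U13: {{s},{t},{p,s},{r,t},{s,t},{s,u},{s,v},{t,v},{p,s,u},{s,t,v}} {{p,q}} {{p,v}} {{u,v},{r,u,v}}
  U23: {{r,t}} {{r,v},{r,u,v}}
  U123: {{r,t}} {{r,u,v}}
C dims 4,8,2; δ0: rk 3, SNF 1^3; δ1: rk 2, SNF 1^2
Ȟ^0 = (4 − 3) − 0 = 1, so Ȟ^0 ≅ Z
Ȟ^1 = (8 − 2) − 3 = 3, so Ȟ^1 ≅ Z^3
Ȟ^2 = (2 − 0) − 2 = 0, so Ȟ^2 ≅ 0


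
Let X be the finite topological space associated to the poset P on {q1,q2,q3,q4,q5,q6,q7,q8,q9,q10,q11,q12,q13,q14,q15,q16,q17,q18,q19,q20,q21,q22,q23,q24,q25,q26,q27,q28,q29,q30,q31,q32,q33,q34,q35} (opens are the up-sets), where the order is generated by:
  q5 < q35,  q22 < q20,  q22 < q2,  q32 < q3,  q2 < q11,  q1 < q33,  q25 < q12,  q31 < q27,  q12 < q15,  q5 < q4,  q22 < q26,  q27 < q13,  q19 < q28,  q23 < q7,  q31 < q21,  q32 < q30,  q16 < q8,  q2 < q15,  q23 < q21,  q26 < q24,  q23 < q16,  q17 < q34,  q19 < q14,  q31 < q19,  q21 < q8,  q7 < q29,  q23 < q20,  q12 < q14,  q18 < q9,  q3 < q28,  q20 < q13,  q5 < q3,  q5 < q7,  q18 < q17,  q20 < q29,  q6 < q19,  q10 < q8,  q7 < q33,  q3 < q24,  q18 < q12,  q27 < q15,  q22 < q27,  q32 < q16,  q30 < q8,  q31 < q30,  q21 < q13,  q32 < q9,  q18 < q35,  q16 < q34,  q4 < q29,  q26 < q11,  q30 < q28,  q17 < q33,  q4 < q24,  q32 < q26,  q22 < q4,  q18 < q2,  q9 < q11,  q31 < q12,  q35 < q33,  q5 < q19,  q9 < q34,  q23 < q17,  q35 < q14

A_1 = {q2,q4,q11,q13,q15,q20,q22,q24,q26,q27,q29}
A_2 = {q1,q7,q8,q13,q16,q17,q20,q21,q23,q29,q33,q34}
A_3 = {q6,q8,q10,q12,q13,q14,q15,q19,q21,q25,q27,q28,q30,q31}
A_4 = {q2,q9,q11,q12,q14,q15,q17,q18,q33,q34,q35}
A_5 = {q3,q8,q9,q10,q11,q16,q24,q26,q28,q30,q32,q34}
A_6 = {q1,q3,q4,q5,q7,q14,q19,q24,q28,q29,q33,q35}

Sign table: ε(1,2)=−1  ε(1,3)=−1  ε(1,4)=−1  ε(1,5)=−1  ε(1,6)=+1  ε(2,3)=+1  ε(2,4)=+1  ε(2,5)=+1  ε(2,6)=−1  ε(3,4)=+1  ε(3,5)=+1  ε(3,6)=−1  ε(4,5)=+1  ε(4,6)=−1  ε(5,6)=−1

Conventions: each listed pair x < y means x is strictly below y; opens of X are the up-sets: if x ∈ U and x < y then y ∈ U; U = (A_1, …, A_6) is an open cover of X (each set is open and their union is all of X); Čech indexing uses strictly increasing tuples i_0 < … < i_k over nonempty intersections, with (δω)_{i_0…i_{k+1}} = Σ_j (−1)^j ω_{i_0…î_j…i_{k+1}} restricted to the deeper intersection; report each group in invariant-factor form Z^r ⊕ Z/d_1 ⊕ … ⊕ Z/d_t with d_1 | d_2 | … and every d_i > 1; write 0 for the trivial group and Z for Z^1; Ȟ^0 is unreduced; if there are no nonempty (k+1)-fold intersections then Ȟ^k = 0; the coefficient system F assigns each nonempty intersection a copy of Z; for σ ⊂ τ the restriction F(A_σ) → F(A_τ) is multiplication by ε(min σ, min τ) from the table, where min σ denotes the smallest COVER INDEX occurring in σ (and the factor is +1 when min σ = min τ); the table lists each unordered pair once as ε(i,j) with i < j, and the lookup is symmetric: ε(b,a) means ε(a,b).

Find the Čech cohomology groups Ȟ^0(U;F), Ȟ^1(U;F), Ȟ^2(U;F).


Ȟ^0 = Z,  Ȟ^1 = 0,  Ȟ^2 = Z/2

nonempty overlaps:
  A12={q13,q20,q29} A13={q13,q15,q27} A14={q2,q11,q15} A15={q11,q24,q26} A16={q4,q24,q29} A23={q8,q13,q21} A24={q17,q33,q34} A25={q8,q16,q34} A26={q1,q7,q29,q33} A34={q12,q14,q15} A35={q8,q10,q28,q30} A36={q14,q19,q28} A45={q9,q11,q34} A46={q14,q33,q35} A56={q3,q24,q28}
  A123={q13} A126={q29} A134={q15} A145={q11} A156={q24} A235={q8} A245={q34} A246={q33} A346={q14} A356={q28}
C dims 6,15,10; δ0: rk 5, SNF 1^5; δ1: rk 10, SNF 1^9·2
degree 0: 6−5−0 = 1 → Ȟ^0 ≅ Z
degree 1: 15−10−5 = 0 → Ȟ^1 ≅ 0
degree 2: 10−0−10 = 0 plus torsion [2] → Ȟ^2 ≅ Z/2


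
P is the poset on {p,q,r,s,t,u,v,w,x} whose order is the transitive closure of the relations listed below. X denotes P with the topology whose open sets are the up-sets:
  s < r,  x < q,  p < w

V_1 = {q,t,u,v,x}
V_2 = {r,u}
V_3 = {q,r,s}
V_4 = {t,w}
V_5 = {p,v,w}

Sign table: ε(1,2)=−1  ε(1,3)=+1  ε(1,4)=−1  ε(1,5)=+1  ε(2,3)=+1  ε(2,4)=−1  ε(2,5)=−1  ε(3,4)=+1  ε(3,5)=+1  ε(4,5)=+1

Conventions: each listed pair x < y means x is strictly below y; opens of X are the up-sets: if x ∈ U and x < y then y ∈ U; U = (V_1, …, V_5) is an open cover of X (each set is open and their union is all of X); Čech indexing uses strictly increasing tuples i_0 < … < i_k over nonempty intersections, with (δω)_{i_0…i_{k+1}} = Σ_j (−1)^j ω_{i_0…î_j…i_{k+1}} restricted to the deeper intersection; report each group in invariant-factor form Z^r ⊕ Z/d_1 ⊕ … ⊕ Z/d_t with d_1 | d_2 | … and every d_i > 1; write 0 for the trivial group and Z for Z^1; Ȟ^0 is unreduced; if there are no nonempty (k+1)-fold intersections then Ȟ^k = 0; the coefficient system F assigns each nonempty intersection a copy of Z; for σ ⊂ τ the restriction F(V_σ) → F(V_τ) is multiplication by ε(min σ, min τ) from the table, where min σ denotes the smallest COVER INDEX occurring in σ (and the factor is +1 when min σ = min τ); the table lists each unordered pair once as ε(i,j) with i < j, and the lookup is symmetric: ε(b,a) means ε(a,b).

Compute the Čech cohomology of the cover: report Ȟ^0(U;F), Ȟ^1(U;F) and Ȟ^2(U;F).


Ȟ^0(U;F) ≅ 0; Ȟ^1(U;F) ≅ Z ⊕ Z/2; Ȟ^2(U;F) ≅ 0

cover nerve:
  V12={u} V13={q} V14={t} V15={v} V23={r} V45={w}
C dims 5,6; δ0: rk 5, SNF 1^4·2
Ȟ^0: (5−5)−0=0 ⇒ 0
Ȟ^1: (6−0)−5=1 plus torsion [2] ⇒ Z ⊕ Z/2
Ȟ^2: (0−0)−0=0 ⇒ 0


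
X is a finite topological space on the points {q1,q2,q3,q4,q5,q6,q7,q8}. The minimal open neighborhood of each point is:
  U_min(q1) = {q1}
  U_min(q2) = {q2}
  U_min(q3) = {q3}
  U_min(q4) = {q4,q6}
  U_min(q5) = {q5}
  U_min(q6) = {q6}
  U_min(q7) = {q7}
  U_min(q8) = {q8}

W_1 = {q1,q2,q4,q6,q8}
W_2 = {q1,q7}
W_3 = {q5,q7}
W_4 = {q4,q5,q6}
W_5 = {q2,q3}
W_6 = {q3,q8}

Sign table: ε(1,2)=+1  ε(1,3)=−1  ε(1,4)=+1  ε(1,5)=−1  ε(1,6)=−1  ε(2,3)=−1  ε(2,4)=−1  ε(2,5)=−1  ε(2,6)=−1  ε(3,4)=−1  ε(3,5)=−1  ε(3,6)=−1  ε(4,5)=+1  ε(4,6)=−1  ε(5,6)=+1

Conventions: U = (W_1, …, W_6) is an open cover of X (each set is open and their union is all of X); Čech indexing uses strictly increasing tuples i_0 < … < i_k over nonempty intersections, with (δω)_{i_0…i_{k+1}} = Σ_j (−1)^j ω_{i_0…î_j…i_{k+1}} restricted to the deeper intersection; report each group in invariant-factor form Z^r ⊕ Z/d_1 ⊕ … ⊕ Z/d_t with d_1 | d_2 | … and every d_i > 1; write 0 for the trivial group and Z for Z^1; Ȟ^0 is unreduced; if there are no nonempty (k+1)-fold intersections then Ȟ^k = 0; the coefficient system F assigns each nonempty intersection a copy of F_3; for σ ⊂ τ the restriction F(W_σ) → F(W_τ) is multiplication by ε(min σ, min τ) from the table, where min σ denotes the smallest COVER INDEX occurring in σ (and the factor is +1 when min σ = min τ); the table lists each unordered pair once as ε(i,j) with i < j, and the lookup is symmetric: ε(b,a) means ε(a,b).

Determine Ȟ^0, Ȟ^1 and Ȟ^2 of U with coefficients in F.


Ȟ^0 = Z/3,  Ȟ^1 = Z/3 ⊕ Z/3,  Ȟ^2 = 0

nerve of the cover:
  W12={q1} W14={q4,q6} W15={q2} W16={q8} W23={q7} W34={q5} W56={q3}
C dims 6,7; δ0: rk_F3 5
Ȟ^0 = (6 − 5) − 0 = 1, so Ȟ^0 ≅ Z/3
Ȟ^1 = (7 − 0) − 5 = 2, so Ȟ^1 ≅ Z/3 ⊕ Z/3
Ȟ^2 = (0 − 0) − 0 = 0, so Ȟ^2 ≅ 0
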